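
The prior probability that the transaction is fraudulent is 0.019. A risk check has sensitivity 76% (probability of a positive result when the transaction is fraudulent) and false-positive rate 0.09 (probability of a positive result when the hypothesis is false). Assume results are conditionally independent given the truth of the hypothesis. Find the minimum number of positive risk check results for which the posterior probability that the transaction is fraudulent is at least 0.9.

3

Prior odds = 0.019/0.981 = 19/981.
Likelihood ratio of a positive result = 0.76/0.09 = 76/9.
Target posterior odds = 0.9/0.1 = 9.
Require (76/9)ⁿ ≥ 9 ÷ (19/981) = 8829/19.
(76/9)² = 5776/81 falls short of 8829/19 but (76/9)³ = 438976/729 reaches it, so n = 3.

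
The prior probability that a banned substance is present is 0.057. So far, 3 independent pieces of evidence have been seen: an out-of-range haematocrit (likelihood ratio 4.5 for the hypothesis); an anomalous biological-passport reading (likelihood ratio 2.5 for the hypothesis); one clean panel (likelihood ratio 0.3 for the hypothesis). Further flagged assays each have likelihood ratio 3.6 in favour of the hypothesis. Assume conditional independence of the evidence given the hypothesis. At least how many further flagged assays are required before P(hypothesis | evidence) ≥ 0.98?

Prior odds = 0.057/0.943 = 57/943.
Combined Bayes factor of the evidence already in hand = 4.5 × 2.5 × 0.3 = 3.375.
Odds after that evidence = (57/943) × 3.375 = 1539/7544.
Target odds = 0.98/0.02 = 49.
Need 3.6ⁿ ≥ 49 ÷ (1539/7544) = 369656/1539.
3.6⁴ = 167.9616 falls short of 369656/1539 but 3.6⁵ = 604.66176 reaches it, so n = 5.

5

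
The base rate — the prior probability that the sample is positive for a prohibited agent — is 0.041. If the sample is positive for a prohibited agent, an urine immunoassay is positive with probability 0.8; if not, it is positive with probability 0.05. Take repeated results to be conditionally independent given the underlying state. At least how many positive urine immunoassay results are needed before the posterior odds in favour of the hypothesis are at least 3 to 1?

Prior odds = 0.041/0.959 = 41/959.
Likelihood ratio of a positive = 0.8/0.05 = 16.
Target odds = 3.
Require 16ⁿ ≥ 3 ÷ (41/959) = 2877/41.
16¹ = 16 falls short of 2877/41 but 16² = 256 reaches it, so n = 2.

2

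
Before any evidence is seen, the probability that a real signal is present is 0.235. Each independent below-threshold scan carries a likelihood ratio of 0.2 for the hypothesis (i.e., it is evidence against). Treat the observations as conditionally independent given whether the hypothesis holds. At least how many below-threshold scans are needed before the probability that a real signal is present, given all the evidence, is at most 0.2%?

4

Prior odds = 0.235/0.765 = 47/153.
Likelihood ratio per below-threshold scan = 0.2.
Target posterior odds = 0.002/0.998 = 1/499.
Require 0.2ⁿ ≤ 1/499 ÷ (47/153) = 153/23453.
0.2³ = 0.008 is still above 153/23453 but 0.2⁴ = 0.0016 is at or below it, so n = 4.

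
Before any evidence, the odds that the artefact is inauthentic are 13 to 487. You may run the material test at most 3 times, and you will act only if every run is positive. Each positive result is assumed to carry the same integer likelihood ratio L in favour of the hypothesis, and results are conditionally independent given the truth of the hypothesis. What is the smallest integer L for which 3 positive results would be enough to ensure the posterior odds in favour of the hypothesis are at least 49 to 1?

13

Prior odds = 13/487.
Target odds = 49.
Need L³ ≥ 49 ÷ (13/487) = 23863/13.
12³ = 1728 < 23863/13 ≤ 2197 = 13³, so L = 13.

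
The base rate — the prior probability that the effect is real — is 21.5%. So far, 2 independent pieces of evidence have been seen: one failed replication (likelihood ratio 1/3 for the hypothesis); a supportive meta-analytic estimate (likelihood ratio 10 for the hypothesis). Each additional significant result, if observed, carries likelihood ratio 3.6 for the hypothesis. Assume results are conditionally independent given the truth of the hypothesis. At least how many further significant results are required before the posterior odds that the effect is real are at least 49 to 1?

4

Prior odds = 0.215/0.785 = 43/157.
Combined Bayes factor of the evidence already in hand = (1/3) × 10 = 10/3.
Odds after that evidence = (43/157) × 10/3 = 430/471.
Target odds = 49.
Need 3.6ⁿ ≥ 49 ÷ (430/471) = 23079/430.
3.6³ = 46.656 falls short of 23079/430 but 3.6⁴ = 167.9616 reaches it, so n = 4.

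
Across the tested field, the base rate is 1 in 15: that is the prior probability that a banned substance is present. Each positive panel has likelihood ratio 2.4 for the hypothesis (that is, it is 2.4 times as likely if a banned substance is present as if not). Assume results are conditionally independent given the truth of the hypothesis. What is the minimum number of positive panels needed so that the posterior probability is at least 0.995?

10

Prior odds: (1/15) ÷ (14/15) = 1/14.
Likelihood ratio per positive panel = 2.4.
Target odds: 0.995 ÷ 0.005 = 199.
Require 2.4ⁿ ≥ 199 ÷ (1/14) = 2786.
2.4⁹ ≈2641.81 falls short of 2786 but 2.4¹⁰ ≈6340.34 reaches it, so n = 10.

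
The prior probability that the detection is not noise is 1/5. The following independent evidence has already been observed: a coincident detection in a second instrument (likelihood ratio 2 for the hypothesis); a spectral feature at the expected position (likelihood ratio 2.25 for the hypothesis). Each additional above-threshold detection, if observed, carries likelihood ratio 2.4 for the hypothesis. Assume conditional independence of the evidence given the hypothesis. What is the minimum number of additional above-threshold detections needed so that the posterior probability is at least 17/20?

Prior odds = 0.2/0.8 = 0.25.
Combined Bayes factor of the evidence already in hand = 2 × 2.25 = 4.5.
Odds after that evidence = 0.25 × 4.5 = 1.125.
Target odds = 0.85/0.15 = 17/3.
Need 2.4ⁿ ≥ 17/3 ÷ 1.125 = 136/27.
2.4¹ = 2.4 falls short of 136/27 but 2.4² = 5.76 reaches it, so n = 2.

2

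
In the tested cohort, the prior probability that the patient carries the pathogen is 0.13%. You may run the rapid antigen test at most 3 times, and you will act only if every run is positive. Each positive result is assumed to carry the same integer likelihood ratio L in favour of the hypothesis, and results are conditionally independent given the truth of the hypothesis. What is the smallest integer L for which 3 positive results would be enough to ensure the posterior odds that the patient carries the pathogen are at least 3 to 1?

14

Prior odds = 0.0013/0.9987 = 13/9987.
Target odds = 3.
Need L³ ≥ 3 ÷ (13/9987) = 29961/13.
13³ = 2197 < 29961/13 ≤ 2744 = 14³, so L = 14.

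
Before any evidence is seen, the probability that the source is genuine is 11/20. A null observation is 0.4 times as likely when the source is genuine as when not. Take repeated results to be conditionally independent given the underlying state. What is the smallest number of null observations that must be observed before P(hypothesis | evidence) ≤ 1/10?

3

Prior odds = 0.55/0.45 = 11/9.
Likelihood ratio per null observation = 0.4.
Target odds: 0.1 ÷ 0.9 = 1/9.
Require 0.4ⁿ ≤ 1/9 ÷ (11/9) = 1/11.
0.4² = 0.16 is still above 1/11 but 0.4³ = 0.064 is at or below it, so n = 3.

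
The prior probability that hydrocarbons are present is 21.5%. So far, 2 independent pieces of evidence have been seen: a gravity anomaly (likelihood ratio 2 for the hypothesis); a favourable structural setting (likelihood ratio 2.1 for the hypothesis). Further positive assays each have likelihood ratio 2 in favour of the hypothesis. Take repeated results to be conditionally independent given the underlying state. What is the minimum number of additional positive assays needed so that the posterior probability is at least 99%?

7

Prior odds = 0.215/0.785 = 43/157.
Combined Bayes factor of the evidence already in hand = 2 × 2.1 = 4.2.
Odds after that evidence = (43/157) × 4.2 = 903/785.
Target odds = 0.99/0.01 = 99.
Need 2ⁿ ≥ 99 ÷ (903/785) = 25905/301.
2⁶ = 64 falls short of 25905/301 but 2⁷ = 128 reaches it, so n = 7.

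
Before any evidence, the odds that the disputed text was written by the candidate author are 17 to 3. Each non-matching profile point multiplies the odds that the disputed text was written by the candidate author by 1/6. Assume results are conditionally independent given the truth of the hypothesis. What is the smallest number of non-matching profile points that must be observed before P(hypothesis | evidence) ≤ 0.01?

Prior odds = 17/3.
Likelihood ratio per non-matching profile point = 1/6.
Target posterior odds = 0.01/0.99 = 1/99.
Need (17/3) × (1/6)ⁿ ≤ 1/99, i.e. (1/6)ⁿ ≤ 1/561.
(1/6)³ = 1/216 is still above 1/561 but (1/6)⁴ = 1/1296 is at or below it, so n = 4.

4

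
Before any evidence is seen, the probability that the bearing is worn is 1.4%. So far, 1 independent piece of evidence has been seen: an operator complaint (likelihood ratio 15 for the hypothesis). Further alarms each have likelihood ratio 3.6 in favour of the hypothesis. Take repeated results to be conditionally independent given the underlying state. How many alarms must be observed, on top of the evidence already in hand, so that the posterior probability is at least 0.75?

Prior odds = 0.014/0.986 = 7/493.
Bayes factor of the evidence already in hand = 15.
Odds after that evidence = (7/493) × 15 = 105/493.
Target odds = 0.75/0.25 = 3.
Need 3.6ⁿ ≥ 3 ÷ (105/493) = 493/35.
3.6² = 12.96 falls short of 493/35 but 3.6³ = 46.656 reaches it, so n = 3.

3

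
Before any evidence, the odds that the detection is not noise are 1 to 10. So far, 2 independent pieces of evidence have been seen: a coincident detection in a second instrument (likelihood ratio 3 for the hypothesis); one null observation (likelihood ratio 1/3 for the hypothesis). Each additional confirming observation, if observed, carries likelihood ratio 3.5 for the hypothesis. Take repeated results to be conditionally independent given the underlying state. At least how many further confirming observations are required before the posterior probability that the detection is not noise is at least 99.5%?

Prior odds = 0.1.
Combined Bayes factor of the evidence already in hand = 3 × (1/3) = 1.
Odds after that evidence = 0.1 × 1 = 0.1.
Target odds = 0.995/0.005 = 199.
Need 3.5ⁿ ≥ 199 ÷ 0.1 = 1990.
3.5⁶ = 1838.265625 falls short of 1990 but 3.5⁷ = 823543/128 reaches it, so n = 7.

7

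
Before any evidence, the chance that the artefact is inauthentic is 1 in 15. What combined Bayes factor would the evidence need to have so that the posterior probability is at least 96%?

Prior odds = (1/15)/(14/15) = 1/14.
Target odds = 0.96/0.04 = 24.
Required Bayes factor = 24 ÷ (1/14) = 336.

336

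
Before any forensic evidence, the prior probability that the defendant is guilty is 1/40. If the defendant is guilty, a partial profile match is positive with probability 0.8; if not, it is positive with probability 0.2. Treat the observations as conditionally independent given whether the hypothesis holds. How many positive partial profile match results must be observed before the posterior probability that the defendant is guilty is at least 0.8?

Prior odds: 0.025 ÷ 0.975 = 1/39.
Likelihood ratio of a positive = 0.8/0.2 = 4.
Target posterior odds = 0.8/0.2 = 4.
Require 4ⁿ ≥ 4 ÷ (1/39) = 156.
4³ = 64 falls short of 156 but 4⁴ = 256 reaches it, so n = 4.

4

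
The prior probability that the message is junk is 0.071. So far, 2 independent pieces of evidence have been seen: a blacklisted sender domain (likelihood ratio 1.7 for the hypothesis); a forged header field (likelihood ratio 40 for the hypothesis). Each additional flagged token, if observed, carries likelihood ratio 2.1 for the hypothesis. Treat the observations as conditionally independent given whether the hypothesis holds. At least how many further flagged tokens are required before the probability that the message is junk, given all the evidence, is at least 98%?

4

Prior odds = 0.071/0.929 = 71/929.
Combined Bayes factor of the evidence already in hand = 1.7 × 40 = 68.
Odds after that evidence = (71/929) × 68 = 4828/929.
Target odds = 0.98/0.02 = 49.
Need 2.1ⁿ ≥ 49 ÷ (4828/929) = 45521/4828.
2.1³ = 9.261 falls short of 45521/4828 but 2.1⁴ = 19.4481 reaches it, so n = 4.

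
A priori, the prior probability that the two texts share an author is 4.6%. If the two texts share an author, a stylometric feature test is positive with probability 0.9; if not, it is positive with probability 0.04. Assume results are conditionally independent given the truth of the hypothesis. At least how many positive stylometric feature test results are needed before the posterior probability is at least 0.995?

Prior odds = 0.046/0.954 = 23/477.
Likelihood ratio of a positive = 0.9/0.04 = 22.5.
Target posterior odds = 0.995/0.005 = 199.
Require 22.5ⁿ ≥ 199 ÷ (23/477) = 94923/23.
22.5² = 506.25 falls short of 94923/23 but 22.5³ = 11390.625 reaches it, so n = 3.

3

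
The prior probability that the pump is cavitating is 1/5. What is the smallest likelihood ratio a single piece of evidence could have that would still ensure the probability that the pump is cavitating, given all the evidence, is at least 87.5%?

28

Prior odds = 0.2/0.8 = 0.25.
Target odds = 0.875/0.125 = 7.
Required Bayes factor = 7 ÷ 0.25 = 28.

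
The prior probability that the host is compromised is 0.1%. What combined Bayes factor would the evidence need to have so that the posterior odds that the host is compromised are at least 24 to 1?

23976

Prior odds = 0.001/0.999 = 1/999.
Target odds = 24.
Required Bayes factor = 24 ÷ (1/999) = 23976.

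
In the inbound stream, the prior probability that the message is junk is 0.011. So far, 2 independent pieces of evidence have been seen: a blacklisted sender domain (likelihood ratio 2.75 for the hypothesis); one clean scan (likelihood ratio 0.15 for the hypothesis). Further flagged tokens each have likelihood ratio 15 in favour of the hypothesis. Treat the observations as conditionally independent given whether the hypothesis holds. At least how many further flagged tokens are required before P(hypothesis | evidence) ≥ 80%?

3

Prior odds = 0.011/0.989 = 11/989.
Combined Bayes factor of the evidence already in hand = 2.75 × 0.15 = 0.4125.
Odds after that evidence = (11/989) × 0.4125 = 363/79120.
Target odds = 0.8/0.2 = 4.
Need 15ⁿ ≥ 4 ÷ (363/79120) = 316480/363.
15² = 225 falls short of 316480/363 but 15³ = 3375 reaches it, so n = 3.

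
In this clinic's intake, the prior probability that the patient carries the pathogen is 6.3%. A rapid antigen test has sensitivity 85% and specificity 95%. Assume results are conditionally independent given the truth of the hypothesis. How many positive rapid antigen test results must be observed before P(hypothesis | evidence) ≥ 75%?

2

Prior odds = 0.063/0.937 = 63/937.
False-positive rate = 1 − 0.95 = 0.05; likelihood ratio of a positive = 0.85/0.05 = 17.
Target posterior odds = 0.75/0.25 = 3.
Need (63/937) × 17ⁿ ≥ 3, i.e. 17ⁿ ≥ 937/21.
17¹ = 17 falls short of 937/21 but 17² = 289 reaches it, so n = 2.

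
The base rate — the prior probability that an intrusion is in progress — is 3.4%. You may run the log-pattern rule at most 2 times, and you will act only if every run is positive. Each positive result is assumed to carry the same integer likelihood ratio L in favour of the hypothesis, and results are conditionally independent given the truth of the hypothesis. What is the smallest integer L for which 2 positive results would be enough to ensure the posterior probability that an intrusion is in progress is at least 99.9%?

Prior odds = 0.034/0.966 = 17/483.
Target odds = 0.999/0.001 = 999.
Need L² ≥ 999 ÷ (17/483) = 482517/17.
168² = 28224 < 482517/17 ≤ 28561 = 169², so L = 169.

169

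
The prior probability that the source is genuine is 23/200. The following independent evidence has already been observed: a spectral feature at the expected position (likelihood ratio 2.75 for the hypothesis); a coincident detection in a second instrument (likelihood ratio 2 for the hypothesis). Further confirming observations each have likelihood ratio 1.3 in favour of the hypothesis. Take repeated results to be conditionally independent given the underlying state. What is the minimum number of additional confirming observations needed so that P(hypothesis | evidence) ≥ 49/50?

17

Prior odds = 0.115/0.885 = 23/177.
Combined Bayes factor of the evidence already in hand = 2.75 × 2 = 5.5.
Odds after that evidence = (23/177) × 5.5 = 253/354.
Target odds = 0.98/0.02 = 49.
Need 1.3ⁿ ≥ 49 ÷ (253/354) = 17346/253.
1.3¹⁶ ≈66.5417 falls short of 17346/253 but 1.3¹⁷ ≈86.5042 reaches it, so n = 17.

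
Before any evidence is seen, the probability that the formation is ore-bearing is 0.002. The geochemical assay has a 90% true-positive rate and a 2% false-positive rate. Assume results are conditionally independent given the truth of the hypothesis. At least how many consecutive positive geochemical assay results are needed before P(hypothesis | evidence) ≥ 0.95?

3

Prior odds: 0.002 ÷ 0.998 = 1/499.
Likelihood ratio of a positive result = 0.9/0.02 = 45.
Target odds: 0.95 ÷ 0.05 = 19.
Require 45ⁿ ≥ 19 ÷ (1/499) = 9481.
45² = 2025 falls short of 9481 but 45³ = 91125 reaches it, so n = 3.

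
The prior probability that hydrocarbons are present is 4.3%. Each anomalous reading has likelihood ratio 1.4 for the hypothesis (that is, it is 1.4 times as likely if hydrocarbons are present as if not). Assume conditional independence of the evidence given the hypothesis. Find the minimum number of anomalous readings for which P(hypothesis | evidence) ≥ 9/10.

Prior odds: 0.043 ÷ 0.957 = 43/957.
Likelihood ratio per anomalous reading = 1.4.
Target odds: 0.9 ÷ 0.1 = 9.
Need (43/957) × 1.4ⁿ ≥ 9, i.e. 1.4ⁿ ≥ 8613/43.
1.4¹⁵ ≈155.568 falls short of 8613/43 but 1.4¹⁶ ≈217.795 reaches it, so n = 16.

16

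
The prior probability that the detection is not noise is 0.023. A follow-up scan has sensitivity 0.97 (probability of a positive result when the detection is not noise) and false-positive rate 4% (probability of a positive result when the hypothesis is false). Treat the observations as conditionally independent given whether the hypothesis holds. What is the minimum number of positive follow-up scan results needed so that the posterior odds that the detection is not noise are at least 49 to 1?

Prior odds: 0.023 ÷ 0.977 = 23/977.
Likelihood ratio of a positive result = 0.97/0.04 = 24.25.
Target odds = 49.
Require 24.25ⁿ ≥ 49 ÷ (23/977) = 47873/23.
24.25² = 588.0625 falls short of 47873/23 but 24.25³ = 912673/64 reaches it, so n = 3.

3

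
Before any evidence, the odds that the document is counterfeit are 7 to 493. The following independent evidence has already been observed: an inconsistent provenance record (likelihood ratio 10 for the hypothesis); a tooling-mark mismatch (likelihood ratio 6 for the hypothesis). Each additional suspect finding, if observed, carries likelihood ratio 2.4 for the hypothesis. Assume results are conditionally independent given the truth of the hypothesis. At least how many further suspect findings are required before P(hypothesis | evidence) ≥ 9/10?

Prior odds = 7/493.
Combined Bayes factor of the evidence already in hand = 10 × 6 = 60.
Odds after that evidence = (7/493) × 60 = 420/493.
Target odds = 0.9/0.1 = 9.
Need 2.4ⁿ ≥ 9 ÷ (420/493) = 1479/140.
2.4² = 5.76 falls short of 1479/140 but 2.4³ = 13.824 reaches it, so n = 3.

3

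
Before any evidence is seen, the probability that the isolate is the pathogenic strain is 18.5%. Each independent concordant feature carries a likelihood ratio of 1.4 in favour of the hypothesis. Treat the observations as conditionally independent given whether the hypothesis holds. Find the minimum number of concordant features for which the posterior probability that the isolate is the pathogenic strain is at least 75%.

Prior odds = 0.185/0.815 = 37/163.
Likelihood ratio per concordant feature = 1.4.
Target odds: 0.75 ÷ 0.25 = 3.
Need (37/163) × 1.4ⁿ ≥ 3, i.e. 1.4ⁿ ≥ 489/37.
1.4⁷ = 823543/78125 falls short of 489/37 but 1.4⁸ = 5764801/390625 reaches it, so n = 8.

8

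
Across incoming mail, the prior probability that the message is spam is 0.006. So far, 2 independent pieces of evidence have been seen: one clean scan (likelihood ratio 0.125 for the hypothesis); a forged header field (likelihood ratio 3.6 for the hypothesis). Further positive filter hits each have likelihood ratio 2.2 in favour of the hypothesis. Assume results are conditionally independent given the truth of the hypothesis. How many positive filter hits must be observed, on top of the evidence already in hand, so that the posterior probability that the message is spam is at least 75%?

Prior odds = 0.006/0.994 = 3/497.
Combined Bayes factor of the evidence already in hand = 0.125 × 3.6 = 0.45.
Odds after that evidence = (3/497) × 0.45 = 27/9940.
Target odds = 0.75/0.25 = 3.
Need 2.2ⁿ ≥ 3 ÷ (27/9940) = 9940/9.
2.2⁸ = 214358881/390625 falls short of 9940/9 but 2.2⁹ ≈1207.27 reaches it, so n = 9.

9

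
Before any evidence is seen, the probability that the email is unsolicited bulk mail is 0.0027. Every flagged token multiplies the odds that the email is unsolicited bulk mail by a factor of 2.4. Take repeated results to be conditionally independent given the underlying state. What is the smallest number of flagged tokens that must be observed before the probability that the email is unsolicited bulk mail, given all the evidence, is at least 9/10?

Prior odds: 0.0027 ÷ 0.9973 = 27/9973.
Likelihood ratio per flagged token = 2.4.
Target odds: 0.9 ÷ 0.1 = 9.
Need (27/9973) × 2.4ⁿ ≥ 9, i.e. 2.4ⁿ ≥ 9973/3.
2.4⁹ ≈2641.81 falls short of 9973/3 but 2.4¹⁰ ≈6340.34 reaches it, so n = 10.

10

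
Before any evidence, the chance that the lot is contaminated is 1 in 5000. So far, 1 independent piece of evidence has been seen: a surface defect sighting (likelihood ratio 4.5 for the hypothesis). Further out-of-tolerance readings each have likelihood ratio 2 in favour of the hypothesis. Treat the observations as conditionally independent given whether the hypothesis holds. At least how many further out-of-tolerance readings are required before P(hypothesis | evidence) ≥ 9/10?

Prior odds = 0.0002/0.9998 = 1/4999.
Bayes factor of the evidence already in hand = 4.5.
Odds after that evidence = (1/4999) × 4.5 = 9/9998.
Target odds = 0.9/0.1 = 9.
Need 2ⁿ ≥ 9 ÷ (9/9998) = 9998.
2¹³ = 8192 falls short of 9998 but 2¹⁴ = 16384 reaches it, so n = 14.

14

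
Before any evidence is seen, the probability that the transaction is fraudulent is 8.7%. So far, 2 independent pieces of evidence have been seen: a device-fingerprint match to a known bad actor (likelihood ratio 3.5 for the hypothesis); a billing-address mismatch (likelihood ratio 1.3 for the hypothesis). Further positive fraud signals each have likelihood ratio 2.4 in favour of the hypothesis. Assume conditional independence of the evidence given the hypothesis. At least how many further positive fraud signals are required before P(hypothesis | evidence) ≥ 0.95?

Prior odds = 0.087/0.913 = 87/913.
Combined Bayes factor of the evidence already in hand = 3.5 × 1.3 = 4.55.
Odds after that evidence = (87/913) × 4.55 = 7917/18260.
Target odds = 0.95/0.05 = 19.
Need 2.4ⁿ ≥ 19 ÷ (7917/18260) = 346940/7917.
2.4⁴ = 33.1776 falls short of 346940/7917 but 2.4⁵ = 79.62624 reaches it, so n = 5.

5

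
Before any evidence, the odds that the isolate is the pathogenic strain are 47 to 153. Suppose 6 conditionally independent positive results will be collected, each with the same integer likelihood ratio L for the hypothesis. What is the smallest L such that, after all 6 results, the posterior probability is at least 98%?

3

Prior odds = 47/153.
Target odds = 0.98/0.02 = 49.
Need L⁶ ≥ 49 ÷ (47/153) = 7497/47.
2⁶ = 64 < 7497/47 ≤ 729 = 3⁶, so L = 3.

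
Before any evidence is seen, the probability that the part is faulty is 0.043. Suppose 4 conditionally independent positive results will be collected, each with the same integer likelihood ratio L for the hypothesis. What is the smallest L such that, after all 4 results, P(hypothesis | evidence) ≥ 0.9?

4

Prior odds = 0.043/0.957 = 43/957.
Target odds = 0.9/0.1 = 9.
Need L⁴ ≥ 9 ÷ (43/957) = 8613/43.
3⁴ = 81 < 8613/43 ≤ 256 = 4⁴, so L = 4.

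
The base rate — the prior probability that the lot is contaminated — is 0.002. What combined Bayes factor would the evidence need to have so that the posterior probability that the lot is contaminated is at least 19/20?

9481

Prior odds = 0.002/0.998 = 1/499.
Target odds = 0.95/0.05 = 19.
Required Bayes factor = 19 ÷ (1/499) = 9481.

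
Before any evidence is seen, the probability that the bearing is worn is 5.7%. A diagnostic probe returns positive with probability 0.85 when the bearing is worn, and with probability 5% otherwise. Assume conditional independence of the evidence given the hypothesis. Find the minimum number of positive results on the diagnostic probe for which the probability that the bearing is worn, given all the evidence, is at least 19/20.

3

Prior odds: 0.057 ÷ 0.943 = 57/943.
Likelihood ratio of a positive result = 0.85/0.05 = 17.
Target odds: 0.95 ÷ 0.05 = 19.
Need (57/943) × 17ⁿ ≥ 19, i.e. 17ⁿ ≥ 943/3.
17² = 289 falls short of 943/3 but 17³ = 4913 reaches it, so n = 3.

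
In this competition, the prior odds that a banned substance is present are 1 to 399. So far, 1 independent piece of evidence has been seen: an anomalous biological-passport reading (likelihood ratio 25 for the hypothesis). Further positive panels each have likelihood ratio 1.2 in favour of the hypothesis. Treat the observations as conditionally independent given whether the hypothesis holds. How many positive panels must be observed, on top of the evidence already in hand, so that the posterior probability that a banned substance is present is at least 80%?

23

Prior odds = 1/399.
Bayes factor of the evidence already in hand = 25.
Odds after that evidence = (1/399) × 25 = 25/399.
Target odds = 0.8/0.2 = 4.
Need 1.2ⁿ ≥ 4 ÷ (25/399) = 63.84.
1.2²² ≈55.2061 falls short of 63.84 but 1.2²³ ≈66.2474 reaches it, so n = 23.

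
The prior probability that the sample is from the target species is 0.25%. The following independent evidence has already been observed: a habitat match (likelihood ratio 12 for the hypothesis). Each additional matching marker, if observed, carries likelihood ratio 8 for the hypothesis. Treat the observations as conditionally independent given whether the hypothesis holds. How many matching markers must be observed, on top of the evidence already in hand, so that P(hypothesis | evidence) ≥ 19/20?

Prior odds = 0.0025/0.9975 = 1/399.
Bayes factor of the evidence already in hand = 12.
Odds after that evidence = (1/399) × 12 = 4/133.
Target odds = 0.95/0.05 = 19.
Need 8ⁿ ≥ 19 ÷ (4/133) = 631.75.
8³ = 512 falls short of 631.75 but 8⁴ = 4096 reaches it, so n = 4.

4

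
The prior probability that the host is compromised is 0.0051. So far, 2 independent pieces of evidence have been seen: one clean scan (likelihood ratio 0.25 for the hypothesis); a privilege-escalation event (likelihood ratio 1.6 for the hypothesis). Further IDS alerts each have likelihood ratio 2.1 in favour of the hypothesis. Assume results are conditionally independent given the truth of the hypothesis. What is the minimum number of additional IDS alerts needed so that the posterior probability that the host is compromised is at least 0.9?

12

Prior odds = 0.0051/0.9949 = 51/9949.
Combined Bayes factor of the evidence already in hand = 0.25 × 1.6 = 0.4.
Odds after that evidence = (51/9949) × 0.4 = 102/49745.
Target odds = 0.9/0.1 = 9.
Need 2.1ⁿ ≥ 9 ÷ (102/49745) = 149235/34.
2.1¹¹ ≈3502.78 falls short of 149235/34 but 2.1¹² ≈7355.83 reaches it, so n = 12.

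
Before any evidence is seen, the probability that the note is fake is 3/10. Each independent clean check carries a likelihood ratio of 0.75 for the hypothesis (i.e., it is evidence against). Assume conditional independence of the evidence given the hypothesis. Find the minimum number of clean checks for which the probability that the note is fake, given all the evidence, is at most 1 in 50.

Prior odds: 0.3 ÷ 0.7 = 3/7.
Likelihood ratio per clean check = 0.75.
Target odds: 0.02 ÷ 0.98 = 1/49.
Require 0.75ⁿ ≤ 1/49 ÷ (3/7) = 1/21.
0.75¹⁰ = 59049/1048576 is still above 1/21 but 0.75¹¹ = 177147/4194304 is at or below it, so n = 11.

11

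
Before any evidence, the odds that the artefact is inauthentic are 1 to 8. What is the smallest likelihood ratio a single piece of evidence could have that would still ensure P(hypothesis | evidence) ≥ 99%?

792

Prior odds = 0.125.
Target odds = 0.99/0.01 = 99.
Required Bayes factor = 99 ÷ 0.125 = 792.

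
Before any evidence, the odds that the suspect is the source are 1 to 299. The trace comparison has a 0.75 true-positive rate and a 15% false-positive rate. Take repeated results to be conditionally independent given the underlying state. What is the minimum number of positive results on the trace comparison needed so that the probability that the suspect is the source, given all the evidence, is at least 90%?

Prior odds = 1/299.
Likelihood ratio of a positive result = 0.75/0.15 = 5.
Target posterior odds = 0.9/0.1 = 9.
Need (1/299) × 5ⁿ ≥ 9, i.e. 5ⁿ ≥ 2691.
5⁴ = 625 falls short of 2691 but 5⁵ = 3125 reaches it, so n = 5.

5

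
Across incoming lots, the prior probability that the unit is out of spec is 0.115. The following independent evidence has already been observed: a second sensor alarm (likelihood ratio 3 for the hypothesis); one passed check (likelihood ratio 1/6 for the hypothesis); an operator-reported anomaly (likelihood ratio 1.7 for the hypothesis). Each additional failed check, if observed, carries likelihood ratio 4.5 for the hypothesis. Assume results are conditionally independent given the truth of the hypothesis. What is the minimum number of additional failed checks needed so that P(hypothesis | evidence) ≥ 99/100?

5

Prior odds = 0.115/0.885 = 23/177.
Combined Bayes factor of the evidence already in hand = 3 × (1/6) × 1.7 = 0.85.
Odds after that evidence = (23/177) × 0.85 = 391/3540.
Target odds = 0.99/0.01 = 99.
Need 4.5ⁿ ≥ 99 ÷ (391/3540) = 350460/391.
4.5⁴ = 410.0625 falls short of 350460/391 but 4.5⁵ = 1845.28125 reaches it, so n = 5.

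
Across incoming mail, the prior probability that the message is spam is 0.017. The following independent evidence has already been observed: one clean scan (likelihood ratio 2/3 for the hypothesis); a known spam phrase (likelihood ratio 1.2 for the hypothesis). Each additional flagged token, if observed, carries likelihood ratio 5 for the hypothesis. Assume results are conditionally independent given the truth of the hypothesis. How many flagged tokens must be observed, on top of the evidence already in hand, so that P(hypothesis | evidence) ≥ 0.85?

4

Prior odds = 0.017/0.983 = 17/983.
Combined Bayes factor of the evidence already in hand = (2/3) × 1.2 = 0.8.
Odds after that evidence = (17/983) × 0.8 = 68/4915.
Target odds = 0.85/0.15 = 17/3.
Need 5ⁿ ≥ 17/3 ÷ (68/4915) = 4915/12.
5³ = 125 falls short of 4915/12 but 5⁴ = 625 reaches it, so n = 4.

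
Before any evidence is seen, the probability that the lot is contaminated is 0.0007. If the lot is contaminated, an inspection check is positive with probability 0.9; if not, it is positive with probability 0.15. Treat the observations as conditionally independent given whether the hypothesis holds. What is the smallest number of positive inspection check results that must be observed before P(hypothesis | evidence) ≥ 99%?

Prior odds = 0.0007/0.9993 = 7/9993.
Likelihood ratio of a positive = 0.9/0.15 = 6.
Target odds: 0.99 ÷ 0.01 = 99.
Require 6ⁿ ≥ 99 ÷ (7/9993) = 989307/7.
6⁶ = 46656 falls short of 989307/7 but 6⁷ = 279936 reaches it, so n = 7.

7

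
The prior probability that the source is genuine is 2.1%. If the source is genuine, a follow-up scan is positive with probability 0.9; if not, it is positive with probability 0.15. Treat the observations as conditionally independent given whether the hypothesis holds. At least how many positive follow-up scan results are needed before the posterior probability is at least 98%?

Prior odds = 0.021/0.979 = 21/979.
Likelihood ratio of a positive = 0.9/0.15 = 6.
Target posterior odds = 0.98/0.02 = 49.
Require 6ⁿ ≥ 49 ÷ (21/979) = 6853/3.
6⁴ = 1296 falls short of 6853/3 but 6⁵ = 7776 reaches it, so n = 5.

5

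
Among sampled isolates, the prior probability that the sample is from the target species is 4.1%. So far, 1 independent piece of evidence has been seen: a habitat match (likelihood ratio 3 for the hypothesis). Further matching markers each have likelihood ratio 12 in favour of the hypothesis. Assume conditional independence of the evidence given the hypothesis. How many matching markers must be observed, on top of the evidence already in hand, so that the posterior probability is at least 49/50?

3

Prior odds = 0.041/0.959 = 41/959.
Bayes factor of the evidence already in hand = 3.
Odds after that evidence = (41/959) × 3 = 123/959.
Target odds = 0.98/0.02 = 49.
Need 12ⁿ ≥ 49 ÷ (123/959) = 46991/123.
12² = 144 falls short of 46991/123 but 12³ = 1728 reaches it, so n = 3.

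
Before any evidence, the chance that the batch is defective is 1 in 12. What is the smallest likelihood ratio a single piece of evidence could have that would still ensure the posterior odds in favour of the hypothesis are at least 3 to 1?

Prior odds = (1/12)/(11/12) = 1/11.
Target odds = 3.
Required Bayes factor = 3 ÷ (1/11) = 33.

33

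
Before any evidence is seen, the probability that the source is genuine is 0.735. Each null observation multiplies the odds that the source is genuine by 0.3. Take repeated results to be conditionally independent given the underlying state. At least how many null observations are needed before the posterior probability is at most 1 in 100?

5

Prior odds: 0.735 ÷ 0.265 = 147/53.
Likelihood ratio per null observation = 0.3.
Target odds: 0.01 ÷ 0.99 = 1/99.
Require 0.3ⁿ ≤ 1/99 ÷ (147/53) = 53/14553.
0.3⁴ = 0.0081 is still above 53/14553 but 0.3⁵ = 243/100000 is at or below it, so n = 5.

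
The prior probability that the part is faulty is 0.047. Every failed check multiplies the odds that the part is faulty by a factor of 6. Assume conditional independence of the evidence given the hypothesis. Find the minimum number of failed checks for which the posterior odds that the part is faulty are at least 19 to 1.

4

Prior odds: 0.047 ÷ 0.953 = 47/953.
Likelihood ratio per failed check = 6.
Target odds = 19.
Require 6ⁿ ≥ 19 ÷ (47/953) = 18107/47.
6³ = 216 falls short of 18107/47 but 6⁴ = 1296 reaches it, so n = 4.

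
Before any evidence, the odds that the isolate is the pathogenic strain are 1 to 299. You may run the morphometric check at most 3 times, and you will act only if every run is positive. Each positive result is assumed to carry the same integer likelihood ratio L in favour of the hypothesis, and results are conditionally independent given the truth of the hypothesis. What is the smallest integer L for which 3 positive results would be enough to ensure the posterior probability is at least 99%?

31

Prior odds = 1/299.
Target odds = 0.99/0.01 = 99.
Need L³ ≥ 99 ÷ (1/299) = 29601.
30³ = 27000 < 29601 ≤ 29791 = 31³, so L = 31.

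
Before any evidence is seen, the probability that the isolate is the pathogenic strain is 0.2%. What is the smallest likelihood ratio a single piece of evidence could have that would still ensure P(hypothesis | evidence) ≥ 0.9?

Prior odds = 0.002/0.998 = 1/499.
Target odds = 0.9/0.1 = 9.
Required Bayes factor = 9 ÷ (1/499) = 4491.

4491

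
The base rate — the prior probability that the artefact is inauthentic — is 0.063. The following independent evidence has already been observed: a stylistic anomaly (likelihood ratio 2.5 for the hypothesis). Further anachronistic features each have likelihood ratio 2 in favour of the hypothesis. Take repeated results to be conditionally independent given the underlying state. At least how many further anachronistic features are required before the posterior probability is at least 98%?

Prior odds = 0.063/0.937 = 63/937.
Bayes factor of the evidence already in hand = 2.5.
Odds after that evidence = (63/937) × 2.5 = 315/1874.
Target odds = 0.98/0.02 = 49.
Need 2ⁿ ≥ 49 ÷ (315/1874) = 13118/45.
2⁸ = 256 falls short of 13118/45 but 2⁹ = 512 reaches it, so n = 9.

9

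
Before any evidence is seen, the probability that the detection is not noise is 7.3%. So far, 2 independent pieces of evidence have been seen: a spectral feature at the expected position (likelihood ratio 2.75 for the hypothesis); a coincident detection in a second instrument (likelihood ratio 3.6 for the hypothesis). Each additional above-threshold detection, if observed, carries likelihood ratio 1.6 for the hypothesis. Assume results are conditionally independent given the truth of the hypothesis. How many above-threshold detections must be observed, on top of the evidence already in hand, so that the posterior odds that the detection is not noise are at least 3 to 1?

Prior odds = 0.073/0.927 = 73/927.
Combined Bayes factor of the evidence already in hand = 2.75 × 3.6 = 9.9.
Odds after that evidence = (73/927) × 9.9 = 803/1030.
Target odds = 3.
Need 1.6ⁿ ≥ 3 ÷ (803/1030) = 3090/803.
1.6² = 2.56 falls short of 3090/803 but 1.6³ = 4.096 reaches it, so n = 3.

3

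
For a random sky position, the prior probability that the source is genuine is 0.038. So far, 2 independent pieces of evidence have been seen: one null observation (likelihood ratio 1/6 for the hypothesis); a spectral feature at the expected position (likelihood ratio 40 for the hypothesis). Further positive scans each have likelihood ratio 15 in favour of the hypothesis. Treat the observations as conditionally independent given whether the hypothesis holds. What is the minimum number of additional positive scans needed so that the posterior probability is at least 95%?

Prior odds = 0.038/0.962 = 19/481.
Combined Bayes factor of the evidence already in hand = (1/6) × 40 = 20/3.
Odds after that evidence = (19/481) × 20/3 = 380/1443.
Target odds = 0.95/0.05 = 19.
Need 15ⁿ ≥ 19 ÷ (380/1443) = 72.15.
15¹ = 15 falls short of 72.15 but 15² = 225 reaches it, so n = 2.

2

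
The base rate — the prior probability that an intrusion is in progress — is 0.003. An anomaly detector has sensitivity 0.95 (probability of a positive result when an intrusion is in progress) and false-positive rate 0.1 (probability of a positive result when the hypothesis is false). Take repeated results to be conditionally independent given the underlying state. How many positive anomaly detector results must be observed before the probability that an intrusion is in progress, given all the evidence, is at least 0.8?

Prior odds: 0.003 ÷ 0.997 = 3/997.
Likelihood ratio of a positive result = 0.95/0.1 = 9.5.
Target odds: 0.8 ÷ 0.2 = 4.
Need (3/997) × 9.5ⁿ ≥ 4, i.e. 9.5ⁿ ≥ 3988/3.
9.5³ = 857.375 falls short of 3988/3 but 9.5⁴ = 8145.0625 reaches it, so n = 4.

4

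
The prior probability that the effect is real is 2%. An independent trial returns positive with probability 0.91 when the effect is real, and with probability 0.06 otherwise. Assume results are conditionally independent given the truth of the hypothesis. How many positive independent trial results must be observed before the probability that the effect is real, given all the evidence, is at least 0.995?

4

Prior odds = 0.02/0.98 = 1/49.
Likelihood ratio of a positive result = 0.91/0.06 = 91/6.
Target posterior odds = 0.995/0.005 = 199.
Need (1/49) × (91/6)ⁿ ≥ 199, i.e. (91/6)ⁿ ≥ 9751.
(91/6)³ = 753571/216 falls short of 9751 but (91/6)⁴ = 68574961/1296 reaches it, so n = 4.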